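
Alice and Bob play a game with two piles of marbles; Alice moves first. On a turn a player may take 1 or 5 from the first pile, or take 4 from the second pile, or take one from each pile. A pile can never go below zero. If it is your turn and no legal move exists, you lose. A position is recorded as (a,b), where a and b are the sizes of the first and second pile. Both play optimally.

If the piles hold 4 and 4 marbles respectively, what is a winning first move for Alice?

Compute win/loss labels from the base case upward. A position with no move is L. Any other position is W if it can reach an L in one move, else L.
No move ever increases a pile, so every position that can arise here has a ≤ 4 and b ≤ 4; it is enough to label the cells with 0 ≤ a ≤ 4 and 0 ≤ b ≤ 4.
Every move lowers a or b (never raises either), so fill the grid row by row in increasing a, and left to right within a row: each cell's successors are then already labelled.
      b=0  b=1  b=2  b=3  b=4
a=0:    L    L    L    L    W
a=1:    W    W    W    W    W
a=2:    L    L    L    L    W
a=3:    W    W    W    W    W
a=4:    L    L    L    L    W
Cells with no legal move (terminal, hence L): (0,0), (0,1), (0,2), (0,3).
The remaining L cells, each justified by listing all of its moves:
(2,0): L (sole option (1,0)(W) is W)
(2,1): L (options (1,1)(W), (1,0)(W) are all W)
(2,2): L (options (1,2)(W), (1,1)(W) are all W)
(2,3): L (options (1,3)(W), (1,2)(W) are all W)
(4,0): L (sole option (3,0)(W) is W)
(4,1): L (options (3,1)(W), (3,0)(W) are all W)
(4,2): L (options (3,2)(W), (3,1)(W) are all W)
(4,3): L (options (3,3)(W), (3,2)(W) are all W)
Every other cell has at least one move into one of the L cells above, so it is W.
From (4,4), the L positions reachable in one move are: (4,0).

Move to (4,0).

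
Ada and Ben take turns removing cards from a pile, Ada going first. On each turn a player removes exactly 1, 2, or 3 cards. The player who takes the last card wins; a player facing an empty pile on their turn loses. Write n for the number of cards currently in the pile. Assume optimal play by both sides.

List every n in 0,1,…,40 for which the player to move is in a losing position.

Work bottom-up. With no move the player to move loses. Otherwise the position is W if at least one move leads to an L position for the opponent, and L if every move leads to a W.
n=0: no move → L
n=1: →0(L), so W
n=2: →0(L), so W
n=3: →0(L), so W
n=4: →3(W), 2(W), 1(W) — all W, so L
n=5: →4(L), so W
n=6: →4(L), so W
n=7: →4(L), so W
n=8: →7(W), 6(W), 5(W) — all W, so L
n=9: →8(L), so W
n=10: →8(L), so W
n=11: →8(L), so W
n=12: →11(W), 10(W), 9(W) — all W, so L
n=13: →12(L), so W
n=14: →12(L), so W
n=15: →12(L), so W
n=16: →15(W), 14(W), 13(W) — all W, so L
n=17: →16(L), so W
n=18: →16(L), so W
n=19: →16(L), so W
n=20: →19(W), 18(W), 17(W) — all W, so L
n=21: →20(L), so W
n=22: →20(L), so W
n=23: →20(L), so W
n=24: →23(W), 22(W), 21(W) — all W, so L
n=25: →24(L), so W
n=26: →24(L), so W
n=27: →24(L), so W
n=28: →27(W), 26(W), 25(W) — all W, so L
n=29: →28(L), so W
n=30: →28(L), so W
n=31: →28(L), so W
n=32: →31(W), 30(W), 29(W) — all W, so L
n=33: →32(L), so W
n=34: →32(L), so W
n=35: →32(L), so W
n=36: →35(W), 34(W), 33(W) — all W, so L
n=37: →36(L), so W
n=38: →36(L), so W
n=39: →36(L), so W
n=40: →39(W), 38(W), 37(W) — all W, so L
The losing starting values of n are exactly the entries labelled L in this table (11 of them).

0, 4, 8, 12, 16, 20, 24, 28, 32, 36, 40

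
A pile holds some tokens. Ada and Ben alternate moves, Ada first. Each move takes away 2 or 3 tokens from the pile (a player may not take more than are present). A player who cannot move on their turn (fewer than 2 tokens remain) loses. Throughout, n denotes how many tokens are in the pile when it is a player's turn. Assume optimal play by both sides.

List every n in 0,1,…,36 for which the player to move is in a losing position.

Build the W/L table. Terminal = L. A non-terminal position is W if it has a move to some L; otherwise it is L.
n=0: no move → L
n=1: no move → L
n=2: can move to 0, which is L ⇒ W
n=3: can move to 1, which is L ⇒ W
n=4: can move to 1, which is L ⇒ W
n=5: moves to 3(W), 2(W); every one is W ⇒ L
n=6: moves to 4(W), 3(W); every one is W ⇒ L
n=7: can move to 5, which is L ⇒ W
n=8: can move to 6, which is L ⇒ W
n=9: can move to 6, which is L ⇒ W
n=10: moves to 8(W), 7(W); every one is W ⇒ L
n=11: moves to 9(W), 8(W); every one is W ⇒ L
n=12: can move to 10, which is L ⇒ W
n=13: can move to 11, which is L ⇒ W
n=14: can move to 11, which is L ⇒ W
n=15: moves to 13(W), 12(W); every one is W ⇒ L
n=16: moves to 14(W), 13(W); every one is W ⇒ L
n=17: can move to 15, which is L ⇒ W
n=18: can move to 16, which is L ⇒ W
n=19: can move to 16, which is L ⇒ W
n=20: moves to 18(W), 17(W); every one is W ⇒ L
n=21: moves to 19(W), 18(W); every one is W ⇒ L
n=22: can move to 20, which is L ⇒ W
n=23: can move to 21, which is L ⇒ W
n=24: can move to 21, which is L ⇒ W
n=25: moves to 23(W), 22(W); every one is W ⇒ L
n=26: moves to 24(W), 23(W); every one is W ⇒ L
n=27: can move to 25, which is L ⇒ W
n=28: can move to 26, which is L ⇒ W
n=29: can move to 26, which is L ⇒ W
n=30: moves to 28(W), 27(W); every one is W ⇒ L
n=31: moves to 29(W), 28(W); every one is W ⇒ L
n=32: can move to 30, which is L ⇒ W
n=33: can move to 31, which is L ⇒ W
n=34: can move to 31, which is L ⇒ W
n=35: moves to 33(W), 32(W); every one is W ⇒ L
n=36: moves to 34(W), 33(W); every one is W ⇒ L
Reading off the rows marked L gives the requested list; there are 16 such values of n.

0, 1, 5, 6, 10, 11, 15, 16, 20, 21, 25, 26, 30, 31, 35, 36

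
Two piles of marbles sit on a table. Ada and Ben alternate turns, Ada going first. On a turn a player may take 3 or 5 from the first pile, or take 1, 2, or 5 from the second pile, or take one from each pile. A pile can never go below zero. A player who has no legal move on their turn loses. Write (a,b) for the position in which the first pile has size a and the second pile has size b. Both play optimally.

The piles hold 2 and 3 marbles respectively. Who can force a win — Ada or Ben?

Ben wins.

Work bottom-up. With no move the player to move loses. Otherwise the position is W if at least one move leads to an L position for the opponent, and L if every move leads to a W.
No move ever increases a pile, so every position that can arise here has a ≤ 2 and b ≤ 3; it is enough to label the cells with 0 ≤ a ≤ 2 and 0 ≤ b ≤ 3.
Every move lowers a or b (never raises either), so fill the grid row by row in increasing a, and left to right within a row: each cell's successors are then already labelled.
      b=0  b=1  b=2  b=3
a=0:    L    W    W    L
a=1:    L    W    W    L
a=2:    L    W    W    L
Cells with no legal move (terminal, hence L): (0,0), (1,0), (2,0).
The remaining L cells, each justified by listing all of its moves:
(0,3): moves to (0,2)(W), (0,1)(W); every one is W ⇒ L
(1,3): moves to (1,2)(W), (1,1)(W), (0,2)(W); every one is W ⇒ L
(2,3): moves to (2,2)(W), (2,1)(W), (1,2)(W); every one is W ⇒ L
Every other cell has at least one move into one of the L cells above, so it is W.
The starting position (2,3) is L: whatever Ada does, the opponent receives a W position.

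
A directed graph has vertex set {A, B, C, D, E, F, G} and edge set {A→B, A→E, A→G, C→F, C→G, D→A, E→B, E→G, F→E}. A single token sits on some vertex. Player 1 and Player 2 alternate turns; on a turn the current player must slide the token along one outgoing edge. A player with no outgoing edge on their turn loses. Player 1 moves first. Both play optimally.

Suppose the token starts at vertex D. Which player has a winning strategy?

Player 2 wins.

Compute win/loss labels from the base case upward. A position with no move is L. Any other position is W if it can reach an L in one move, else L.
Every edge goes from a vertex to one that appears earlier in the order G, B, E, F, C, A, D, so processing vertices in that order labels each vertex after all of its successors.
G: no outgoing edge → L
B: no outgoing edge → L
E: can move to B, which is L ⇒ W
F: the only move is to E(W), a W ⇒ L
C: can move to F, which is L ⇒ W
A: can move to B, which is L ⇒ W
D: the only move is to A(W), a W ⇒ L
The starting position D is L: whatever Player 1 does, the opponent receives a W position.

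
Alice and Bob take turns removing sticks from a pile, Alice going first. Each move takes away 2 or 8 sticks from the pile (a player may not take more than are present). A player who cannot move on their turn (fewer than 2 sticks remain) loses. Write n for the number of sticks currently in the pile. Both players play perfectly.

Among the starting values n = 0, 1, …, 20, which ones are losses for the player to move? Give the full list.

Build the W/L table. Terminal = L. A non-terminal position is W if it has a move to some L; otherwise it is L.
n=0: no move → L
n=1: no move → L
n=2: can move to 0, which is L ⇒ W
n=3: can move to 1, which is L ⇒ W
n=4: the only move is to 2(W), a W ⇒ L
n=5: the only move is to 3(W), a W ⇒ L
n=6: can move to 4, which is L ⇒ W
n=7: can move to 5, which is L ⇒ W
n=8: can move to 0, which is L ⇒ W
n=9: can move to 1, which is L ⇒ W
n=10: moves to 8(W), 2(W); every one is W ⇒ L
n=11: moves to 9(W), 3(W); every one is W ⇒ L
n=12: can move to 10, which is L ⇒ W
n=13: can move to 11, which is L ⇒ W
n=14: moves to 12(W), 6(W); every one is W ⇒ L
n=15: moves to 13(W), 7(W); every one is W ⇒ L
n=16: can move to 14, which is L ⇒ W
n=17: can move to 15, which is L ⇒ W
n=18: can move to 10, which is L ⇒ W
n=19: can move to 11, which is L ⇒ W
n=20: moves to 18(W), 12(W); every one is W ⇒ L
Reading off the rows marked L gives the requested list; there are 9 such values of n.

0, 1, 4, 5, 10, 11, 14, 15, 20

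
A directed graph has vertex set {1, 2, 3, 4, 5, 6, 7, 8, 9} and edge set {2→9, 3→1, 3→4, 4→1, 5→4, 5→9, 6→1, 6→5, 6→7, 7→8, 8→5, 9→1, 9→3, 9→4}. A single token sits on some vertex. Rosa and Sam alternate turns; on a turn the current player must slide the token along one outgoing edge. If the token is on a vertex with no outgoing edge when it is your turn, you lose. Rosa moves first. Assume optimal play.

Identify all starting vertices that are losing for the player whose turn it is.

1, 2, 5, 7

Positions with no move are L. A position that does have a move is losing for the player to move precisely when every available move leads to a winning position for the opponent. Fill in the labels:
Every edge goes from a vertex to one that appears earlier in the order 1, 4, 3, 9, 5, 8, 7, 6, 2, so processing vertices in that order labels each vertex after all of its successors.
1: no outgoing edge → L
4: W (go to 1, an L position)
3: W (go to 1, an L position)
9: W (go to 1, an L position)
5: L (options 9(W), 4(W) are all W)
8: W (go to 5, an L position)
7: L (sole option 8(W) is W)
6: W (go to 7, an L position)
2: L (sole option 9(W) is W)
Reading off the rows marked L gives the requested list; there are 4 such vertices.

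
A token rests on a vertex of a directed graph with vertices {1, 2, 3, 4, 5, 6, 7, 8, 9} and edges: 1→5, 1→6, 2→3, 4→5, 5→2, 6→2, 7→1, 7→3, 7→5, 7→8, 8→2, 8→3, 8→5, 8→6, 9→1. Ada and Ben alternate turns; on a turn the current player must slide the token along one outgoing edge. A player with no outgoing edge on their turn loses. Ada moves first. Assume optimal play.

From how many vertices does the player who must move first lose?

4

Positions with no move are L. A position that does have a move is losing for the player to move precisely when every available move leads to a winning position for the opponent. Fill in the labels:
Every edge goes from a vertex to one that appears earlier in the order 3, 2, 6, 5, 1, 8, 7, 9, 4, so processing vertices in that order labels each vertex after all of its successors.
3: no outgoing edge → L
2: →3(L), so W
6: →2(W) only, which is W, so L
5: →2(W) only, which is W, so L
1: →5(L), so W
8: →5(L), so W
7: →5(L), so W
9: →1(W) only, which is W, so L
4: →5(L), so W
The L vertices are 3, 5, 6, 9; that is 4 in all.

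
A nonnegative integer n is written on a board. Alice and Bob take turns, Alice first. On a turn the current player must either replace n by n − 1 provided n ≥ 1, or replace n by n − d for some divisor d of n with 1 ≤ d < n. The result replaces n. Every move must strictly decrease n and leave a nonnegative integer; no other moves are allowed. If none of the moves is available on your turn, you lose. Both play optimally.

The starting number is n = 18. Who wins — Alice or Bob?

Classify positions by backward induction: terminal positions (no move available) are L. From any other position, the mover wins iff some move reaches an L.
n=0: no move → L
n=1: →0(L), so W
n=2: →1(W) only, which is W, so L
n=3: →2(L), so W
n=4: →2(L), so W
n=5: →4(W) only, which is W, so L
n=6: →5(L), so W
n=7: →6(W) only, which is W, so L
n=8: →7(L), so W
n=9: →6(W), 8(W) — all W, so L
n=10: →5(L), so W
n=11: →10(W) only, which is W, so L
n=12: →9(L), so W
n=13: →12(W) only, which is W, so L
n=14: →7(L), so W
n=15: →10(W), 12(W), 14(W) — all W, so L
n=16: →15(L), so W
n=17: →16(W) only, which is W, so L
n=18: →9(L), so W
From 18 Alice can move to 9, reaching an L position.

Alice wins.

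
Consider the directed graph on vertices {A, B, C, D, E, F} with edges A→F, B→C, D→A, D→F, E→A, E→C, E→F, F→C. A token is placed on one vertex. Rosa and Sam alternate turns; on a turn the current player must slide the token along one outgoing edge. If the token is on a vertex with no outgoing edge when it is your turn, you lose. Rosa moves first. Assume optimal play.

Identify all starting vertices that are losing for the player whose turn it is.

A, C

Classify positions by backward induction: terminal positions (no move available) are L. From any other position, the mover wins iff some move reaches an L.
Every edge goes from a vertex to one that appears earlier in the order C, F, B, A, E, D, so processing vertices in that order labels each vertex after all of its successors.
C: no outgoing edge → L
F: reaches L-position C → W
B: reaches L-position C → W
A: only reaches F(W), which is W → L
E: reaches L-position A → W
D: reaches L-position A → W
Reading off the rows marked L gives the requested list; there are 2 such vertices.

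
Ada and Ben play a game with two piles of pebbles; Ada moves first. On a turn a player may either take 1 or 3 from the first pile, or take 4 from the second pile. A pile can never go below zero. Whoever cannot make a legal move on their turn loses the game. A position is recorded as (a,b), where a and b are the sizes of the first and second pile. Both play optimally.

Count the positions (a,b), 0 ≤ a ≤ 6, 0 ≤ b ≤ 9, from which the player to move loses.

36

Classify positions by backward induction: terminal positions (no move available) are L. From any other position, the mover wins iff some move reaches an L.
Every move lowers a or b (never raises either), so fill the grid row by row in increasing a, and left to right within a row: each cell's successors are then already labelled.
      b=0  b=1  b=2  b=3  b=4  b=5  b=6  b=7  b=8  b=9
a=0:    L    L    L    L    W    W    W    W    L    L
a=1:    W    W    W    W    L    L    L    L    W    W
a=2:    L    L    L    L    W    W    W    W    L    L
a=3:    W    W    W    W    L    L    L    L    W    W
a=4:    L    L    L    L    W    W    W    W    L    L
a=5:    W    W    W    W    L    L    L    L    W    W
a=6:    L    L    L    L    W    W    W    W    L    L
Cells with no legal move (terminal, hence L): (0,0), (0,1), (0,2), (0,3).
The remaining L cells, each justified by listing all of its moves:
(0,8): only reaches (0,4)(W), which is W → L
(0,9): only reaches (0,5)(W), which is W → L
(1,4): only reaches (0,4)(W), (1,0)(W), all W → L
(1,5): only reaches (0,5)(W), (1,1)(W), all W → L
(1,6): only reaches (0,6)(W), (1,2)(W), all W → L
(1,7): only reaches (0,7)(W), (1,3)(W), all W → L
(2,0): only reaches (1,0)(W), which is W → L
(2,1): only reaches (1,1)(W), which is W → L
(2,2): only reaches (1,2)(W), which is W → L
(2,3): only reaches (1,3)(W), which is W → L
(2,8): only reaches (1,8)(W), (2,4)(W), all W → L
(2,9): only reaches (1,9)(W), (2,5)(W), all W → L
(3,4): only reaches (2,4)(W), (0,4)(W), (3,0)(W), all W → L
(3,5): only reaches (2,5)(W), (0,5)(W), (3,1)(W), all W → L
(3,6): only reaches (2,6)(W), (0,6)(W), (3,2)(W), all W → L
(3,7): only reaches (2,7)(W), (0,7)(W), (3,3)(W), all W → L
(4,0): only reaches (3,0)(W), (1,0)(W), all W → L
(4,1): only reaches (3,1)(W), (1,1)(W), all W → L
(4,2): only reaches (3,2)(W), (1,2)(W), all W → L
(4,3): only reaches (3,3)(W), (1,3)(W), all W → L
(4,8): only reaches (3,8)(W), (1,8)(W), (4,4)(W), all W → L
(4,9): only reaches (3,9)(W), (1,9)(W), (4,5)(W), all W → L
(5,4): only reaches (4,4)(W), (2,4)(W), (5,0)(W), all W → L
(5,5): only reaches (4,5)(W), (2,5)(W), (5,1)(W), all W → L
(5,6): only reaches (4,6)(W), (2,6)(W), (5,2)(W), all W → L
(5,7): only reaches (4,7)(W), (2,7)(W), (5,3)(W), all W → L
(6,0): only reaches (5,0)(W), (3,0)(W), all W → L
(6,1): only reaches (5,1)(W), (3,1)(W), all W → L
(6,2): only reaches (5,2)(W), (3,2)(W), all W → L
(6,3): only reaches (5,3)(W), (3,3)(W), all W → L
(6,8): only reaches (5,8)(W), (3,8)(W), (6,4)(W), all W → L
(6,9): only reaches (5,9)(W), (3,9)(W), (6,5)(W), all W → L
Every other cell has at least one move into one of the L cells above, so it is W.
L cells per row: a=0: 6, a=1: 4, a=2: 6, a=3: 4, a=4: 6, a=5: 4, a=6: 6; total 36.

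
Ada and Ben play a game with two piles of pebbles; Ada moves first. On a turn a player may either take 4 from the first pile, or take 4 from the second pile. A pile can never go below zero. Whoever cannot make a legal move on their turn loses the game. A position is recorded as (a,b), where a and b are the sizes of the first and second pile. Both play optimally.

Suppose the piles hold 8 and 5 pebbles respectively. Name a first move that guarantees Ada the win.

Move to (4,5).

Positions with no move are L. A position that does have a move is losing for the player to move precisely when every available move leads to a winning position for the opponent. Fill in the labels:
No move ever increases a pile, so every position that can arise here has a ≤ 8 and b ≤ 5; it is enough to label the cells with 0 ≤ a ≤ 8 and 0 ≤ b ≤ 5.
Every move lowers a or b (never raises either), so fill the grid row by row in increasing a, and left to right within a row: each cell's successors are then already labelled.
      b=0  b=1  b=2  b=3  b=4  b=5
a=0:    L    L    L    L    W    W
a=1:    L    L    L    L    W    W
a=2:    L    L    L    L    W    W
a=3:    L    L    L    L    W    W
a=4:    W    W    W    W    L    L
a=5:    W    W    W    W    L    L
a=6:    W    W    W    W    L    L
a=7:    W    W    W    W    L    L
a=8:    L    L    L    L    W    W
Cells with no legal move (terminal, hence L): (0,0), (0,1), (0,2), (0,3), (1,0), (1,1), (1,2), (1,3), (2,0), (2,1), (2,2), (2,3), (3,0), (3,1), (3,2), (3,3).
The remaining L cells, each justified by listing all of its moves:
(4,4): L (options (0,4)(W), (4,0)(W) are all W)
(4,5): L (options (0,5)(W), (4,1)(W) are all W)
(5,4): L (options (1,4)(W), (5,0)(W) are all W)
(5,5): L (options (1,5)(W), (5,1)(W) are all W)
(6,4): L (options (2,4)(W), (6,0)(W) are all W)
(6,5): L (options (2,5)(W), (6,1)(W) are all W)
(7,4): L (options (3,4)(W), (7,0)(W) are all W)
(7,5): L (options (3,5)(W), (7,1)(W) are all W)
(8,0): L (sole option (4,0)(W) is W)
(8,1): L (sole option (4,1)(W) is W)
(8,2): L (sole option (4,2)(W) is W)
(8,3): L (sole option (4,3)(W) is W)
Every other cell has at least one move into one of the L cells above, so it is W.
From (8,5), the L positions reachable in one move are: (4,5), (8,1). Any move reaching one of these is winning.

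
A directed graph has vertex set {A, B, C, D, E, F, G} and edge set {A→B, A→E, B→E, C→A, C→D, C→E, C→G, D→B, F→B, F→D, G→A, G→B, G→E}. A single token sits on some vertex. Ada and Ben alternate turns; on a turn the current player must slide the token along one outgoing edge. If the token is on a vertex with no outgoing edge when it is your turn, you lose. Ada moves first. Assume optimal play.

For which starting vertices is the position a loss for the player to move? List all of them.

D, E

Build the W/L table. Terminal = L. A non-terminal position is W if it has a move to some L; otherwise it is L.
Every edge goes from a vertex to one that appears earlier in the order E, B, A, G, D, C, F, so processing vertices in that order labels each vertex after all of its successors.
E: no outgoing edge → L
B: can move to E, which is L ⇒ W
A: can move to E, which is L ⇒ W
G: can move to E, which is L ⇒ W
D: the only move is to B(W), a W ⇒ L
C: can move to D, which is L ⇒ W
F: can move to D, which is L ⇒ W
The losing starting vertices are exactly the entries labelled L in this table (2 of them).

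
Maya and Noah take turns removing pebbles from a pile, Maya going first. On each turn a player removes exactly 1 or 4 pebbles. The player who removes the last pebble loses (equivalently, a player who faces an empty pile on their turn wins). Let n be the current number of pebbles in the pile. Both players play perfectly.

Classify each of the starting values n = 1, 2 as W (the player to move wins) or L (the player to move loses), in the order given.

1: L, 2: W

Classify positions by backward induction: terminal positions (no move available) are W. From any other position, the mover wins iff some move reaches an L.
n=0: no move; the opponent has just taken the last pebble and therefore loses → W
n=1: L (sole option 0(W) is W)
n=2: W (go to 1, an L position)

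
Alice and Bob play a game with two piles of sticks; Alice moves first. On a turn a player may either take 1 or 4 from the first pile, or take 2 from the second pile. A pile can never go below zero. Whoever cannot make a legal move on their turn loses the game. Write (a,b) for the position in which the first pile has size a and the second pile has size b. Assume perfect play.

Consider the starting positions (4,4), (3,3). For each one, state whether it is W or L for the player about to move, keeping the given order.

(4,4): W, (3,3): L

Positions with no move are L. A position that does have a move is losing for the player to move precisely when every available move leads to a winning position for the opponent. Fill in the labels:
No move ever increases a pile, so every position that can arise here has a ≤ 4 and b ≤ 4; it is enough to label the cells with 0 ≤ a ≤ 4 and 0 ≤ b ≤ 4.
Every move lowers a or b (never raises either), so fill the grid row by row in increasing a, and left to right within a row: each cell's successors are then already labelled.
      b=0  b=1  b=2  b=3  b=4
a=0:    L    L    W    W    L
a=1:    W    W    L    L    W
a=2:    L    L    W    W    L
a=3:    W    W    L    L    W
a=4:    W    W    W    W    W
Cells with no legal move (terminal, hence L): (0,0), (0,1).
The remaining L cells, each justified by listing all of its moves:
(0,4): L (sole option (0,2)(W) is W)
(1,2): L (options (0,2)(W), (1,0)(W) are all W)
(1,3): L (options (0,3)(W), (1,1)(W) are all W)
(2,0): L (sole option (1,0)(W) is W)
(2,1): L (sole option (1,1)(W) is W)
(2,4): L (options (1,4)(W), (2,2)(W) are all W)
(3,2): L (options (2,2)(W), (3,0)(W) are all W)
(3,3): L (options (2,3)(W), (3,1)(W) are all W)
Every other cell has at least one move into one of the L cells above, so it is W.
(4,4): the move to (0,4) reaches an L cell, so W
(3,3): one of the L cells justified above, so L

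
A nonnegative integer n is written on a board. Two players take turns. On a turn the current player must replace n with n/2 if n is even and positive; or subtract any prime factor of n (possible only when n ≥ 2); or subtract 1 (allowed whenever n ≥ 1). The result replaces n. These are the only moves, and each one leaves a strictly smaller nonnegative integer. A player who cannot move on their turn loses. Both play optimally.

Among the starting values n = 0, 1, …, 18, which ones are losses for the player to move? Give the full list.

0, 4, 9, 14

Compute win/loss labels from the base case upward. A position with no move is L. Any other position is W if it can reach an L in one move, else L.
n=0: no move → L
n=1: reaches L-position 0 → W
n=2: reaches L-position 0 → W
n=3: reaches L-position 0 → W
n=4: only reaches 2(W), 3(W), all W → L
n=5: reaches L-position 0 → W
n=6: reaches L-position 4 → W
n=7: reaches L-position 0 → W
n=8: reaches L-position 4 → W
n=9: only reaches 6(W), 8(W), all W → L
n=10: reaches L-position 9 → W
n=11: reaches L-position 0 → W
n=12: reaches L-position 9 → W
n=13: reaches L-position 0 → W
n=14: only reaches 7(W), 12(W), 13(W), all W → L
n=15: reaches L-position 14 → W
n=16: reaches L-position 14 → W
n=17: reaches L-position 0 → W
n=18: reaches L-position 9 → W
Reading off the rows marked L gives the requested list; there are 4 such values of n.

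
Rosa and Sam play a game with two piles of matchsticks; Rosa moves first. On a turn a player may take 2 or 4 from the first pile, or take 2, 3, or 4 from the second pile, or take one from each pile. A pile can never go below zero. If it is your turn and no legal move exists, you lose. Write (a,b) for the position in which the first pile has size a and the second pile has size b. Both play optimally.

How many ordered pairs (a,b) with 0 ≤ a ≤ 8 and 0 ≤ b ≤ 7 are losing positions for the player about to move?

25

Work bottom-up. With no move the player to move loses. Otherwise the position is W if at least one move leads to an L position for the opponent, and L if every move leads to a W.
Every move lowers a or b (never raises either), so fill the grid row by row in increasing a, and left to right within a row: each cell's successors are then already labelled.
      b=0  b=1  b=2  b=3  b=4  b=5  b=6  b=7
a=0:    L    L    W    W    W    W    L    L
a=1:    L    W    W    W    W    L    L    W
a=2:    W    W    L    L    W    W    W    W
a=3:    W    L    L    W    W    W    W    L
a=4:    W    W    W    W    L    L    W    W
a=5:    W    W    W    L    L    W    W    W
a=6:    L    L    W    W    W    W    L    L
a=7:    L    W    W    W    W    L    L    W
a=8:    W    W    L    L    W    W    W    W
Cells with no legal move (terminal, hence L): (0,0), (0,1), (1,0).
The remaining L cells, each justified by listing all of its moves:
(0,6): →(0,4)(W), (0,3)(W), (0,2)(W) — all W, so L
(0,7): →(0,5)(W), (0,4)(W), (0,3)(W) — all W, so L
(1,5): →(1,3)(W), (1,2)(W), (1,1)(W), (0,4)(W) — all W, so L
(1,6): →(1,4)(W), (1,3)(W), (1,2)(W), (0,5)(W) — all W, so L
(2,2): →(0,2)(W), (2,0)(W), (1,1)(W) — all W, so L
(2,3): →(0,3)(W), (2,1)(W), (2,0)(W), (1,2)(W) — all W, so L
(3,1): →(1,1)(W), (2,0)(W) — all W, so L
(3,2): →(1,2)(W), (3,0)(W), (2,1)(W) — all W, so L
(3,7): →(1,7)(W), (3,5)(W), (3,4)(W), (3,3)(W), (2,6)(W) — all W, so L
(4,4): →(2,4)(W), (0,4)(W), (4,2)(W), (4,1)(W), (4,0)(W), (3,3)(W) — all W, so L
(4,5): →(2,5)(W), (0,5)(W), (4,3)(W), (4,2)(W), (4,1)(W), (3,4)(W) — all W, so L
(5,3): →(3,3)(W), (1,3)(W), (5,1)(W), (5,0)(W), (4,2)(W) — all W, so L
(5,4): →(3,4)(W), (1,4)(W), (5,2)(W), (5,1)(W), (5,0)(W), (4,3)(W) — all W, so L
(6,0): →(4,0)(W), (2,0)(W) — all W, so L
(6,1): →(4,1)(W), (2,1)(W), (5,0)(W) — all W, so L
(6,6): →(4,6)(W), (2,6)(W), (6,4)(W), (6,3)(W), (6,2)(W), (5,5)(W) — all W, so L
(6,7): →(4,7)(W), (2,7)(W), (6,5)(W), (6,4)(W), (6,3)(W), (5,6)(W) — all W, so L
(7,0): →(5,0)(W), (3,0)(W) — all W, so L
(7,5): →(5,5)(W), (3,5)(W), (7,3)(W), (7,2)(W), (7,1)(W), (6,4)(W) — all W, so L
(7,6): →(5,6)(W), (3,6)(W), (7,4)(W), (7,3)(W), (7,2)(W), (6,5)(W) — all W, so L
(8,2): →(6,2)(W), (4,2)(W), (8,0)(W), (7,1)(W) — all W, so L
(8,3): →(6,3)(W), (4,3)(W), (8,1)(W), (8,0)(W), (7,2)(W) — all W, so L
Every other cell has at least one move into one of the L cells above, so it is W.
L cells per row: a=0: 4, a=1: 3, a=2: 2, a=3: 3, a=4: 2, a=5: 2, a=6: 4, a=7: 3, a=8: 2; total 25.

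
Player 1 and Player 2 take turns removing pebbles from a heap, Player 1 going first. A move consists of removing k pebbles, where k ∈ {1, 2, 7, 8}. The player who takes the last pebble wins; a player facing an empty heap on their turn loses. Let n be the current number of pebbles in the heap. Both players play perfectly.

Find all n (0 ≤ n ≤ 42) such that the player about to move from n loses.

0, 3, 6, 9, 12, 15, 18, 21, 24, 27, 30, 33, 36, 39, 42

Use the standard recursion: the mover loses at a terminal position; elsewhere, the mover wins exactly when some move hands the opponent an L position.
n=0: no move → L
n=1: W (go to 0, an L position)
n=2: W (go to 0, an L position)
n=3: L (options 2(W), 1(W) are all W)
n=4: W (go to 3, an L position)
n=5: W (go to 3, an L position)
n=6: L (options 5(W), 4(W) are all W)
n=7: W (go to 6, an L position)
n=8: W (go to 6, an L position)
n=9: L (options 8(W), 7(W), 2(W), 1(W) are all W)
n=10: W (go to 9, an L position)
n=11: W (go to 9, an L position)
n=12: L (options 11(W), 10(W), 5(W), 4(W) are all W)
n=13: W (go to 12, an L position)
n=14: W (go to 12, an L position)
n=15: L (options 14(W), 13(W), 8(W), 7(W) are all W)
n=16: W (go to 15, an L position)
n=17: W (go to 15, an L position)
n=18: L (options 17(W), 16(W), 11(W), 10(W) are all W)
n=19: W (go to 18, an L position)
n=20: W (go to 18, an L position)
n=21: L (options 20(W), 19(W), 14(W), 13(W) are all W)
n=22: W (go to 21, an L position)
n=23: W (go to 21, an L position)
n=24: L (options 23(W), 22(W), 17(W), 16(W) are all W)
n=25: W (go to 24, an L position)
n=26: W (go to 24, an L position)
n=27: L (options 26(W), 25(W), 20(W), 19(W) are all W)
n=28: W (go to 27, an L position)
n=29: W (go to 27, an L position)
n=30: L (options 29(W), 28(W), 23(W), 22(W) are all W)
n=31: W (go to 30, an L position)
n=32: W (go to 30, an L position)
n=33: L (options 32(W), 31(W), 26(W), 25(W) are all W)
n=34: W (go to 33, an L position)
n=35: W (go to 33, an L position)
n=36: L (options 35(W), 34(W), 29(W), 28(W) are all W)
n=37: W (go to 36, an L position)
n=38: W (go to 36, an L position)
n=39: L (options 38(W), 37(W), 32(W), 31(W) are all W)
n=40: W (go to 39, an L position)
n=41: W (go to 39, an L position)
n=42: L (options 41(W), 40(W), 35(W), 34(W) are all W)
Reading off the rows marked L gives the requested list; there are 15 such values of n.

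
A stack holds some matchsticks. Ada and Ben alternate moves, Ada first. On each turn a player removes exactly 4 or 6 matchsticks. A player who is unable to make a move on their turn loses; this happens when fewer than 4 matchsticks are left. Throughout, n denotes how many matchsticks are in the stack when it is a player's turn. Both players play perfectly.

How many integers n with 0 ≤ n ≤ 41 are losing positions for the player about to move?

18

Use the standard recursion: the mover loses at a terminal position; elsewhere, the mover wins exactly when some move hands the opponent an L position.
n=0: no move → L
n=1: no move → L
n=2: no move → L
n=3: no move → L
n=4: →0(L), so W
n=5: →1(L), so W
n=6: →2(L), so W
n=7: →3(L), so W
n=8: →2(L), so W
n=9: →3(L), so W
n=10: →6(W), 4(W) — all W, so L
n=11: →7(W), 5(W) — all W, so L
n=12: →8(W), 6(W) — all W, so L
n=13: →9(W), 7(W) — all W, so L
n=14: →10(L), so W
n=15: →11(L), so W
n=16: →12(L), so W
n=17: →13(L), so W
n=18: →12(L), so W
n=19: →13(L), so W
n=20: →16(W), 14(W) — all W, so L
n=21: →17(W), 15(W) — all W, so L
n=22: →18(W), 16(W) — all W, so L
n=23: →19(W), 17(W) — all W, so L
n=24: →20(L), so W
n=25: →21(L), so W
n=26: →22(L), so W
n=27: →23(L), so W
n=28: →22(L), so W
n=29: →23(L), so W
n=30: →26(W), 24(W) — all W, so L
n=31: →27(W), 25(W) — all W, so L
n=32: →28(W), 26(W) — all W, so L
n=33: →29(W), 27(W) — all W, so L
n=34: →30(L), so W
n=35: →31(L), so W
n=36: →32(L), so W
n=37: →33(L), so W
n=38: →32(L), so W
n=39: →33(L), so W
n=40: →36(W), 34(W) — all W, so L
n=41: →37(W), 35(W) — all W, so L
L entries with 0 ≤ n ≤ 41: n = 0, 1, 2, 3, 10, 11, 12, 13, 20, 21, 22, 23, 30, 31, 32, 33, 40, 41; that makes 18.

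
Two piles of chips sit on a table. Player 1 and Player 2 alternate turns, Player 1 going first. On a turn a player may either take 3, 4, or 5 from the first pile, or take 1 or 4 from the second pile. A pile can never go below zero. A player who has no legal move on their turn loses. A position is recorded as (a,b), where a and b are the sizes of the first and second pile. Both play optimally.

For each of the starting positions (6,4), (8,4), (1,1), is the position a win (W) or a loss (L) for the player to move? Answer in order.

Positions with no move are L. A position that does have a move is losing for the player to move precisely when every available move leads to a winning position for the opponent. Fill in the labels:
No move ever increases a pile, so every position that can arise here has a ≤ 8 and b ≤ 4; it is enough to label the cells with 0 ≤ a ≤ 8 and 0 ≤ b ≤ 4.
Every move lowers a or b (never raises either), so fill the grid row by row in increasing a, and left to right within a row: each cell's successors are then already labelled.
      b=0  b=1  b=2  b=3  b=4
a=0:    L    W    L    W    W
a=1:    L    W    L    W    W
a=2:    L    W    L    W    W
a=3:    W    L    W    L    W
a=4:    W    L    W    L    W
a=5:    W    L    W    L    W
a=6:    W    W    W    W    L
a=7:    W    W    W    W    L
a=8:    L    W    L    W    W
Cells with no legal move (terminal, hence L): (0,0), (1,0), (2,0).
The remaining L cells, each justified by listing all of its moves:
(0,2): →(0,1)(W) only, which is W, so L
(1,2): →(1,1)(W) only, which is W, so L
(2,2): →(2,1)(W) only, which is W, so L
(3,1): →(0,1)(W), (3,0)(W) — all W, so L
(3,3): →(0,3)(W), (3,2)(W) — all W, so L
(4,1): →(1,1)(W), (0,1)(W), (4,0)(W) — all W, so L
(4,3): →(1,3)(W), (0,3)(W), (4,2)(W) — all W, so L
(5,1): →(2,1)(W), (1,1)(W), (0,1)(W), (5,0)(W) — all W, so L
(5,3): →(2,3)(W), (1,3)(W), (0,3)(W), (5,2)(W) — all W, so L
(6,4): →(3,4)(W), (2,4)(W), (1,4)(W), (6,3)(W), (6,0)(W) — all W, so L
(7,4): →(4,4)(W), (3,4)(W), (2,4)(W), (7,3)(W), (7,0)(W) — all W, so L
(8,0): →(5,0)(W), (4,0)(W), (3,0)(W) — all W, so L
(8,2): →(5,2)(W), (4,2)(W), (3,2)(W), (8,1)(W) — all W, so L
Every other cell has at least one move into one of the L cells above, so it is W.
(6,4): one of the L cells justified above, so L
(8,4): the move to (8,0) reaches an L cell, so W
(1,1): the move to (1,0) reaches an L cell, so W

(6,4): L, (8,4): W, (1,1): W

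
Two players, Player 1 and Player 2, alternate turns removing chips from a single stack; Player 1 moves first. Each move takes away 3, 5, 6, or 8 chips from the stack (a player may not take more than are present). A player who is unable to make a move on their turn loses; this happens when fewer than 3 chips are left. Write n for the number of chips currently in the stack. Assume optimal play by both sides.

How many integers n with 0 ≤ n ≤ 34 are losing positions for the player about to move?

11

Work bottom-up. With no move the player to move loses. Otherwise the position is W if at least one move leads to an L position for the opponent, and L if every move leads to a W.
n=0: no move → L
n=1: no move → L
n=2: no move → L
n=3: W (go to 0, an L position)
n=4: W (go to 1, an L position)
n=5: W (go to 2, an L position)
n=6: W (go to 1, an L position)
n=7: W (go to 2, an L position)
n=8: W (go to 2, an L position)
n=9: W (go to 1, an L position)
n=10: W (go to 2, an L position)
n=11: L (options 8(W), 6(W), 5(W), 3(W) are all W)
n=12: L (options 9(W), 7(W), 6(W), 4(W) are all W)
n=13: L (options 10(W), 8(W), 7(W), 5(W) are all W)
n=14: W (go to 11, an L position)
n=15: W (go to 12, an L position)
n=16: W (go to 13, an L position)
n=17: W (go to 12, an L position)
n=18: W (go to 13, an L position)
n=19: W (go to 13, an L position)
n=20: W (go to 12, an L position)
n=21: W (go to 13, an L position)
n=22: L (options 19(W), 17(W), 16(W), 14(W) are all W)
n=23: L (options 20(W), 18(W), 17(W), 15(W) are all W)
n=24: L (options 21(W), 19(W), 18(W), 16(W) are all W)
n=25: W (go to 22, an L position)
n=26: W (go to 23, an L position)
n=27: W (go to 24, an L position)
n=28: W (go to 23, an L position)
n=29: W (go to 24, an L position)
n=30: W (go to 24, an L position)
n=31: W (go to 23, an L position)
n=32: W (go to 24, an L position)
n=33: L (options 30(W), 28(W), 27(W), 25(W) are all W)
n=34: L (options 31(W), 29(W), 28(W), 26(W) are all W)
L entries with 0 ≤ n ≤ 34: n = 0, 1, 2, 11, 12, 13, 22, 23, 24, 33, 34; that makes 11.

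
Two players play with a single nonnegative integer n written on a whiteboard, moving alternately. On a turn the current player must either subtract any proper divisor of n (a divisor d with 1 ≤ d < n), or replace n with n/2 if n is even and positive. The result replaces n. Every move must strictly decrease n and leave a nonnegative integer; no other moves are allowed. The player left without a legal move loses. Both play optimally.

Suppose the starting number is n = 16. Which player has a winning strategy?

The first player wins.

Work bottom-up. With no move the player to move loses. Otherwise the position is W if at least one move leads to an L position for the opponent, and L if every move leads to a W.
n=0: no move → L
n=1: no move → L
n=2: W (go to 1, an L position)
n=3: L (sole option 2(W) is W)
n=4: W (go to 3, an L position)
n=5: L (sole option 4(W) is W)
n=6: W (go to 3, an L position)
n=7: L (sole option 6(W) is W)
n=8: W (go to 7, an L position)
n=9: L (options 6(W), 8(W) are all W)
n=10: W (go to 5, an L position)
n=11: L (sole option 10(W) is W)
n=12: W (go to 9, an L position)
n=13: L (sole option 12(W) is W)
n=14: W (go to 7, an L position)
n=15: L (options 10(W), 12(W), 14(W) are all W)
n=16: W (go to 15, an L position)
From 16 the player to move can move to 15, reaching an L position.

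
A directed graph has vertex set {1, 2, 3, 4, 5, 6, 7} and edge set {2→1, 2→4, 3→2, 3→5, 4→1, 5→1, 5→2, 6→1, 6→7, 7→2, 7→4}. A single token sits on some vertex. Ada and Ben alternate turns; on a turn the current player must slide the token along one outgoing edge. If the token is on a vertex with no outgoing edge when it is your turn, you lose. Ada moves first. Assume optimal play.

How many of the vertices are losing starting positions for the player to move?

3

Classify positions by backward induction: terminal positions (no move available) are L. From any other position, the mover wins iff some move reaches an L.
Every edge goes from a vertex to one that appears earlier in the order 1, 4, 2, 5, 3, 7, 6, so processing vertices in that order labels each vertex after all of its successors.
1: no outgoing edge → L
4: can move to 1, which is L ⇒ W
2: can move to 1, which is L ⇒ W
5: can move to 1, which is L ⇒ W
3: moves to 5(W), 2(W); every one is W ⇒ L
7: moves to 2(W), 4(W); every one is W ⇒ L
6: can move to 7, which is L ⇒ W
The L vertices are 1, 3, 7; that is 3 in all.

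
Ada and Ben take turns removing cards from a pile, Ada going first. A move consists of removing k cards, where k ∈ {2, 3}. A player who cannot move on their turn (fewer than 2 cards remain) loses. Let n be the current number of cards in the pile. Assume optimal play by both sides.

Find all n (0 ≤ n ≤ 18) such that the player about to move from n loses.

Work bottom-up. With no move the player to move loses. Otherwise the position is W if at least one move leads to an L position for the opponent, and L if every move leads to a W.
n=0: no move → L
n=1: no move → L
n=2: can move to 0, which is L ⇒ W
n=3: can move to 1, which is L ⇒ W
n=4: can move to 1, which is L ⇒ W
n=5: moves to 3(W), 2(W); every one is W ⇒ L
n=6: moves to 4(W), 3(W); every one is W ⇒ L
n=7: can move to 5, which is L ⇒ W
n=8: can move to 6, which is L ⇒ W
n=9: can move to 6, which is L ⇒ W
n=10: moves to 8(W), 7(W); every one is W ⇒ L
n=11: moves to 9(W), 8(W); every one is W ⇒ L
n=12: can move to 10, which is L ⇒ W
n=13: can move to 11, which is L ⇒ W
n=14: can move to 11, which is L ⇒ W
n=15: moves to 13(W), 12(W); every one is W ⇒ L
n=16: moves to 14(W), 13(W); every one is W ⇒ L
n=17: can move to 15, which is L ⇒ W
n=18: can move to 16, which is L ⇒ W
Reading off the rows marked L gives the requested list; there are 8 such values of n.

0, 1, 5, 6, 10, 11, 15, 16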